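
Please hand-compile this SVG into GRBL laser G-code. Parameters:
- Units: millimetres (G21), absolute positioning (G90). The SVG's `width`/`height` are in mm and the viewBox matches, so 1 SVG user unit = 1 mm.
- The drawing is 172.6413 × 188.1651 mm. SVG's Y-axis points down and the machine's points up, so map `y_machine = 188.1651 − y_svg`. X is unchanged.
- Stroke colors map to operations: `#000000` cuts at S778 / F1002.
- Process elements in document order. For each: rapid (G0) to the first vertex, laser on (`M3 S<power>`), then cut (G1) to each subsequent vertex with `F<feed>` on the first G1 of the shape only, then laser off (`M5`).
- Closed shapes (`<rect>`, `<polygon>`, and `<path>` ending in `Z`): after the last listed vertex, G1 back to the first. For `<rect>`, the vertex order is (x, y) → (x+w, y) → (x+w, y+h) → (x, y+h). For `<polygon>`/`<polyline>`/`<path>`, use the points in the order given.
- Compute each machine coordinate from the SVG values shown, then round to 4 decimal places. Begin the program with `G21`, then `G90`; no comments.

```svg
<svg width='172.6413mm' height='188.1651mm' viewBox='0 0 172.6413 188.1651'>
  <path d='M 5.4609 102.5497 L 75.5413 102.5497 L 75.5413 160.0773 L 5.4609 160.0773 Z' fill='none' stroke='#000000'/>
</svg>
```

Since the viewBox matches the mm dimensions, user units are millimetres directly. The only transform is the Y-flip y_m = 188.1651 − y_svg.

Shape 1 is a rectangle drawn with `<path>`. Its stroke #000000 means cut at S778, F1002. After flipping Y the toolpath is (5.4609,85.6154) → (75.5413,85.6154) → (75.5413,28.0878) → (5.4609,28.0878) → (5.4609,85.6154), returning to the start.

G21
G90
G0 X5.4609 Y85.6154
M3 S778
G1 X75.5413 Y85.6154 F1002
G1 X75.5413 Y28.0878
G1 X5.4609 Y28.0878
G1 X5.4609 Y85.6154
M5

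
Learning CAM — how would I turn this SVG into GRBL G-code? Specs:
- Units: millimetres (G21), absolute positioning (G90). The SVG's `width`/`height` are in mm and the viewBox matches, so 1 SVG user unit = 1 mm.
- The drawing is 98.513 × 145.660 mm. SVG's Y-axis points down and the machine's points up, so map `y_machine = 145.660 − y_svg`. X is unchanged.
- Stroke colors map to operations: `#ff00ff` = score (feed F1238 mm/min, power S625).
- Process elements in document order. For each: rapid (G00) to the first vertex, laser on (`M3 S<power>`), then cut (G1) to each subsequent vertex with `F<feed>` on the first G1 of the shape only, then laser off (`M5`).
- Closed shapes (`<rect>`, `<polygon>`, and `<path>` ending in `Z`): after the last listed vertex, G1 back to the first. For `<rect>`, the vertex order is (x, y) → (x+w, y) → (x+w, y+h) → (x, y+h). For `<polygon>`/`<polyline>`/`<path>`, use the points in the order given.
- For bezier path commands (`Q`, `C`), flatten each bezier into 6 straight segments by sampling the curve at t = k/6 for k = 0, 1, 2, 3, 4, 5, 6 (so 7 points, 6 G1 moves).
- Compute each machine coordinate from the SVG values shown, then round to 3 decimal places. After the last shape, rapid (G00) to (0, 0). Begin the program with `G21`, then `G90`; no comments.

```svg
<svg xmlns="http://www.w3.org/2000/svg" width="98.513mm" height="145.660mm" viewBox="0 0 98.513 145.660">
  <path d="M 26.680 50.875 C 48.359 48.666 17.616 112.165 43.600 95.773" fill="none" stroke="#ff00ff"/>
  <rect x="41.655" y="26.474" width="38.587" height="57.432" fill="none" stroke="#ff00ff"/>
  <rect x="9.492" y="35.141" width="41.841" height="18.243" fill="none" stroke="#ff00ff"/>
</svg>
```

Since the viewBox matches the mm dimensions, user units are millimetres directly. The only transform is the Y-flip y_m = 145.660 − y_svg.

Shape 1 is a cubic bezier drawn with `<path>`. Its stroke #ff00ff means score at S625, F1238. After flipping Y the toolpath is (26.680,94.785) → (33.656,91.088) → (34.928,80.484) → (33.526,67.017) → (32.482,54.733) → (34.830,47.675) → (43.600,49.887).

Shape 2 is a rectangle drawn with `<rect>`. Its stroke #ff00ff means score at S625, F1238. After flipping Y the toolpath is (41.655,119.186) → (80.242,119.186) → (80.242,61.754) → (41.655,61.754) → (41.655,119.186), returning to the start.

Shape 3 is a rectangle drawn with `<rect>`. Its stroke #ff00ff means score at S625, F1238. After flipping Y the toolpath is (9.492,110.519) → (51.333,110.519) → (51.333,92.276) → (9.492,92.276) → (9.492,110.519), returning to the start.

G21
G90
G00 X26.680 Y94.785
M3 S625
G1 X33.656 Y91.088 F1238
G1 X34.928 Y80.484
G1 X33.526 Y67.017
G1 X32.482 Y54.733
G1 X34.830 Y47.675
G1 X43.600 Y49.887
M5
G00 X41.655 Y119.186
M3 S625
G1 X80.242 Y119.186 F1238
G1 X80.242 Y61.754
G1 X41.655 Y61.754
G1 X41.655 Y119.186
M5
G00 X9.492 Y110.519
M3 S625
G1 X51.333 Y110.519 F1238
G1 X51.333 Y92.276
G1 X9.492 Y92.276
G1 X9.492 Y110.519
M5
G00 X0.000 Y0.000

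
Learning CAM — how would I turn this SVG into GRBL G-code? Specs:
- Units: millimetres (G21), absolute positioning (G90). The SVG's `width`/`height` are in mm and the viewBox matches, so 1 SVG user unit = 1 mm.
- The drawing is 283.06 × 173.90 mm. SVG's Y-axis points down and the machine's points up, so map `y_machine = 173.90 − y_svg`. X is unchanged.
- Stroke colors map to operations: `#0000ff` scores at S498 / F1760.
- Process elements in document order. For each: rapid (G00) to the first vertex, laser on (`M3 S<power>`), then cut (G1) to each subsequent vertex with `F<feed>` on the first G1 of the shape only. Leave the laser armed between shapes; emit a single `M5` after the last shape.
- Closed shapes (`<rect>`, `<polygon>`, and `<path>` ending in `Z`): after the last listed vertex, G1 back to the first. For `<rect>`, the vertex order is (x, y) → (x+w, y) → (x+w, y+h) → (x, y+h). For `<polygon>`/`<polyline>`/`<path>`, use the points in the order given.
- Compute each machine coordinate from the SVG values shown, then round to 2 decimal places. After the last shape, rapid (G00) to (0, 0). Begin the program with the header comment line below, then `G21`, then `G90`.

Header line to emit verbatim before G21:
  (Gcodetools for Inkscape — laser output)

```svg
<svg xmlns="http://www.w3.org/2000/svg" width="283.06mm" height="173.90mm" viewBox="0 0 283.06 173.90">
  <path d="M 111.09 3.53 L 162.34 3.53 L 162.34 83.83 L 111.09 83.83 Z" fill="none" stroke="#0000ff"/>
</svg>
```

Since the viewBox matches the mm dimensions, user units are millimetres directly. The only transform is the Y-flip y_m = 173.90 − y_svg.

Shape 1 is a rectangle drawn with `<path>`. Its stroke #0000ff means score at S498, F1760. After flipping Y the toolpath is (111.09,170.37) → (162.34,170.37) → (162.34,90.07) → (111.09,90.07) → (111.09,170.37), returning to the start.

(Gcodetools for Inkscape — laser output)
G21
G90
G00 X111.09 Y170.37
M3 S498
G1 X162.34 Y170.37 F1760
G1 X162.34 Y90.07
G1 X111.09 Y90.07
G1 X111.09 Y170.37
M5
G00 X0.00 Y0.00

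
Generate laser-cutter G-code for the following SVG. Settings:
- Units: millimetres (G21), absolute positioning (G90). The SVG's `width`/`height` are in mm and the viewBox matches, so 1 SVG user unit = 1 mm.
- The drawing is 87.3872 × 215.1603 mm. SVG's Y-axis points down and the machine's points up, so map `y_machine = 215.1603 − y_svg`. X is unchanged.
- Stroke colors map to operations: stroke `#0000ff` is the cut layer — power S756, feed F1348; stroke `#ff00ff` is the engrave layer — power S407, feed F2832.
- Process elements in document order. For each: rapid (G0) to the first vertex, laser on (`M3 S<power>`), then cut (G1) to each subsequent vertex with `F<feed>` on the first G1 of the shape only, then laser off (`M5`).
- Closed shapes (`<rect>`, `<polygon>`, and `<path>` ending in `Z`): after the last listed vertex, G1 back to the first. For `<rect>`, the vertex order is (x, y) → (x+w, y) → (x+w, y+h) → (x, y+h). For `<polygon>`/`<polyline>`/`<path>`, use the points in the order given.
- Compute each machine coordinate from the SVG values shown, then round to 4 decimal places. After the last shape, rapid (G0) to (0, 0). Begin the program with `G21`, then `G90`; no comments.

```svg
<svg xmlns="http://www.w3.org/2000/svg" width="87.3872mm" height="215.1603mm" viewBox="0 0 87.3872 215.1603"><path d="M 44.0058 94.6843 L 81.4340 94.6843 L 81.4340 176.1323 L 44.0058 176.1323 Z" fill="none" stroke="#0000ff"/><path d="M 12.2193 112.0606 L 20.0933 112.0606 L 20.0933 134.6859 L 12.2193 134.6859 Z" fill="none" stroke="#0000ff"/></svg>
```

viewBox `0 0 87.3872 215.1603` with mm width/height → 1 unit = 1 mm. Flip: y_m = 215.1603 − y_svg.

**Shape 1** — `<path>` rectangle, stroke `#0000ff` → cut (S756, F1348). Machine vertices: (44.0058,120.4760) → (81.4340,120.4760) → (81.4340,39.0280) → (44.0058,39.0280) → (44.0058,120.4760). Closed: final G1 returns to the first vertex.

**Shape 2** — `<path>` rectangle, stroke `#0000ff` → cut (S756, F1348). Machine vertices: (12.2193,103.0997) → (20.0933,103.0997) → (20.0933,80.4744) → (12.2193,80.4744) → (12.2193,103.0997). Closed: final G1 returns to the first vertex.

G21
G90
G0 X44.0058 Y120.4760
M3 S756
G1 X81.4340 Y120.4760 F1348
G1 X81.4340 Y39.0280
G1 X44.0058 Y39.0280
G1 X44.0058 Y120.4760
M5
G0 X12.2193 Y103.0997
M3 S756
G1 X20.0933 Y103.0997 F1348
G1 X20.0933 Y80.4744
G1 X12.2193 Y80.4744
G1 X12.2193 Y103.0997
M5
G0 X0.0000 Y0.0000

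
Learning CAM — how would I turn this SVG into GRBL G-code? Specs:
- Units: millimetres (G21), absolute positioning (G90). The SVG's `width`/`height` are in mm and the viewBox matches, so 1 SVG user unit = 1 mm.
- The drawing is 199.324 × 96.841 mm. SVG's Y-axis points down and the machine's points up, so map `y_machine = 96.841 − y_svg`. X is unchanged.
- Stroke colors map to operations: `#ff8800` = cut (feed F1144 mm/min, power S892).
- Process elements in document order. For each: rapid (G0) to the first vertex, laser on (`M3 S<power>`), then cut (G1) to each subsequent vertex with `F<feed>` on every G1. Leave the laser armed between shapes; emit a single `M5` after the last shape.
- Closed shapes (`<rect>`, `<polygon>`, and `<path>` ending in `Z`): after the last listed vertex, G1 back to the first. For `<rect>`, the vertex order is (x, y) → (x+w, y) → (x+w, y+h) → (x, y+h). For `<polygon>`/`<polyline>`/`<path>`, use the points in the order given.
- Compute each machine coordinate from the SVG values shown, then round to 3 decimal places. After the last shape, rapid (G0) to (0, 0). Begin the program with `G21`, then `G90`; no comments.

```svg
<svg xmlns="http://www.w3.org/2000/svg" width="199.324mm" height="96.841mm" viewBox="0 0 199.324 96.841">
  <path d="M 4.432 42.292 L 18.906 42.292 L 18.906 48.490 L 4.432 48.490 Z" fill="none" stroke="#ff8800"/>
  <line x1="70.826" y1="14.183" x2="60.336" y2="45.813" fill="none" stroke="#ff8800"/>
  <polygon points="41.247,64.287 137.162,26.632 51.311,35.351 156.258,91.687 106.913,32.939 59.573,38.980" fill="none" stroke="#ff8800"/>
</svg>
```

G21
G90
G0 X4.432 Y54.549
M3 S892
G1 X18.906 Y54.549 F1144
G1 X18.906 Y48.351 F1144
G1 X4.432 Y48.351 F1144
G1 X4.432 Y54.549 F1144
G0 X70.826 Y82.658
M3 S892
G1 X60.336 Y51.028 F1144
G0 X41.247 Y32.554
M3 S892
G1 X137.162 Y70.209 F1144
G1 X51.311 Y61.490 F1144
G1 X156.258 Y5.154 F1144
G1 X106.913 Y63.902 F1144
G1 X59.573 Y57.861 F1144
G1 X41.247 Y32.554 F1144
M5
G0 X0.000 Y0.000

Since the viewBox matches the mm dimensions, user units are millimetres directly. The only transform is the Y-flip y_m = 96.841 − y_svg.

Shape 1 is a rectangle drawn with `<path>`. Its stroke #ff8800 means cut at S892, F1144. After flipping Y the toolpath is (4.432,54.549) → (18.906,54.549) → (18.906,48.351) → (4.432,48.351) → (4.432,54.549), returning to the start.

Shape 2 is a line segment drawn with `<line>`. Its stroke #ff8800 means cut at S892, F1144. After flipping Y the toolpath is (70.826,82.658) → (60.336,51.028).

Shape 3 is a closed polygon drawn with `<polygon>`. Its stroke #ff8800 means cut at S892, F1144. After flipping Y the toolpath is (41.247,32.554) → (137.162,70.209) → (51.311,61.490) → (156.258,5.154) → (106.913,63.902) → (59.573,57.861) → (41.247,32.554), returning to the start.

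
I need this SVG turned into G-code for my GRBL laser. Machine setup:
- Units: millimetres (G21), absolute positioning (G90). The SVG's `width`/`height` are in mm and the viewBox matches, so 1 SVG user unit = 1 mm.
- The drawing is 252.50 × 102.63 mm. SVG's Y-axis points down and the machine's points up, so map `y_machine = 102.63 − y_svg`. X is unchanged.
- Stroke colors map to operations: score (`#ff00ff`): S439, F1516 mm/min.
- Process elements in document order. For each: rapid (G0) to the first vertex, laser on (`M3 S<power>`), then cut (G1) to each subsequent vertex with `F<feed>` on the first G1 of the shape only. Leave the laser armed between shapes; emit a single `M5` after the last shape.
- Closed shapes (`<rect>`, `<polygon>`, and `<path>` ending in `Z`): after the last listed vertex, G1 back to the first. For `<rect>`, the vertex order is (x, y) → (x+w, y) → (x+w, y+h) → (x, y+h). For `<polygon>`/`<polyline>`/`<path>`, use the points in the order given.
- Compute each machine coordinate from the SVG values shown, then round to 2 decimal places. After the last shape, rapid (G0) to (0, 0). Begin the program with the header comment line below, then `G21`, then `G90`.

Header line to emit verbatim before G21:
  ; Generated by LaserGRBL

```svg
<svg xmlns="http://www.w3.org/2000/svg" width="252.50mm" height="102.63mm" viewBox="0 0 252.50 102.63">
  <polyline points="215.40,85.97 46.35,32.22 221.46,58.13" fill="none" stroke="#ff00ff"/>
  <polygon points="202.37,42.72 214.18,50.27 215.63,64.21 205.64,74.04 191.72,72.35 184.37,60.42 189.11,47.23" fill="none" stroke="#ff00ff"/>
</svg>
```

; Generated by LaserGRBL
G21
G90
G0 X215.40 Y16.66
M3 S439
G1 X46.35 Y70.41 F1516
G1 X221.46 Y44.50
G0 X202.37 Y59.91
M3 S439
G1 X214.18 Y52.36 F1516
G1 X215.63 Y38.42
G1 X205.64 Y28.59
G1 X191.72 Y30.28
G1 X184.37 Y42.21
G1 X189.11 Y55.40
G1 X202.37 Y59.91
M5
G0 X0.00 Y0.00

1 u = 1 mm; y_m = 102.63 − y.

[1] `<polyline>` open polyline, #ff00ff→score S439 F1516: (215.40,16.66) → (46.35,70.41) → (221.46,44.50)

[2] `<polygon>` regular polygon, #ff00ff→score S439 F1516: (202.37,59.91) → (214.18,52.36) → (215.63,38.42) → (205.64,28.59) → (191.72,30.28) → (184.37,42.21) → (189.11,55.40) → (202.37,59.91) (closed)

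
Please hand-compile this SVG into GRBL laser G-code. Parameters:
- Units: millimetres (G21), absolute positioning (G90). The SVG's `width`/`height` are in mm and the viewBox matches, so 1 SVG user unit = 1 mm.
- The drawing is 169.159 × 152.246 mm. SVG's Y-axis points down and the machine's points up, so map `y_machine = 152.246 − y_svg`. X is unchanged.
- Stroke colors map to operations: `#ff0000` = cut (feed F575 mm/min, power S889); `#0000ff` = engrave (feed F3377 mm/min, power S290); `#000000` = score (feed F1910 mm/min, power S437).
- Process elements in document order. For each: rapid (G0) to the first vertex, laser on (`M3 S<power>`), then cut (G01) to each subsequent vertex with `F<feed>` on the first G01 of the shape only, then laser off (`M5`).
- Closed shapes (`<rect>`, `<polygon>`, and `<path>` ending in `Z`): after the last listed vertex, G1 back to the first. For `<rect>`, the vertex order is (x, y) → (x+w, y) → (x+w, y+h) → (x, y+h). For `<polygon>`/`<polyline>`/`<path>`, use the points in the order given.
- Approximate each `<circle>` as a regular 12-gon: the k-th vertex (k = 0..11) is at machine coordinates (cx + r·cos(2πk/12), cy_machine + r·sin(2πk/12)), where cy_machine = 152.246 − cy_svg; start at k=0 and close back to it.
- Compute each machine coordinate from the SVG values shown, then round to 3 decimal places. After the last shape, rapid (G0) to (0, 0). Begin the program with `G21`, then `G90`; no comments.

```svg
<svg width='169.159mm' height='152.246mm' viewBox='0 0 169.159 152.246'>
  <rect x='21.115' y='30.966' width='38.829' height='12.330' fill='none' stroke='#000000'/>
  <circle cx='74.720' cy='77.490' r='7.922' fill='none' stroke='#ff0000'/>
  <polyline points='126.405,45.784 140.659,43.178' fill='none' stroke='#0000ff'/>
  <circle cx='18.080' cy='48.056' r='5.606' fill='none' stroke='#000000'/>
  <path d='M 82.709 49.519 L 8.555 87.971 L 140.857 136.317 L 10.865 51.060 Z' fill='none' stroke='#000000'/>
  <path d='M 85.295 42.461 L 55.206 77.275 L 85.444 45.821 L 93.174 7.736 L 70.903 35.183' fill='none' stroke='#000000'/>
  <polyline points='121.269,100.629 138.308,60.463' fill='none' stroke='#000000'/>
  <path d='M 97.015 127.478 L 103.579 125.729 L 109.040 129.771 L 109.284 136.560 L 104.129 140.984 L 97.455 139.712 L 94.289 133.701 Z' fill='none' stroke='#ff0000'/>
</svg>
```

G21
G90
G0 X21.115 Y121.280
M3 S437
G01 X59.944 Y121.280 F1910
G01 X59.944 Y108.950
G01 X21.115 Y108.950
G01 X21.115 Y121.280
M5
G0 X82.642 Y74.756
M3 S889
G01 X81.581 Y78.717 F575
G01 X78.681 Y81.617
G01 X74.720 Y82.678
G01 X70.759 Y81.617
G01 X67.859 Y78.717
G01 X66.798 Y74.756
G01 X67.859 Y70.795
G01 X70.759 Y67.895
G01 X74.720 Y66.834
G01 X78.681 Y67.895
G01 X81.581 Y70.795
G01 X82.642 Y74.756
M5
G0 X126.405 Y106.462
M3 S290
G01 X140.659 Y109.068 F3377
M5
G0 X23.686 Y104.190
M3 S437
G01 X22.935 Y106.993 F1910
G01 X20.883 Y109.045
G01 X18.080 Y109.796
G01 X15.277 Y109.045
G01 X13.225 Y106.993
G01 X12.474 Y104.190
G01 X13.225 Y101.387
G01 X15.277 Y99.335
G01 X18.080 Y98.584
G01 X20.883 Y99.335
G01 X22.935 Y101.387
G01 X23.686 Y104.190
M5
G0 X82.709 Y102.727
M3 S437
G01 X8.555 Y64.275 F1910
G01 X140.857 Y15.929
G01 X10.865 Y101.186
G01 X82.709 Y102.727
M5
G0 X85.295 Y109.785
M3 S437
G01 X55.206 Y74.971 F1910
G01 X85.444 Y106.425
G01 X93.174 Y144.510
G01 X70.903 Y117.063
M5
G0 X121.269 Y51.617
M3 S437
G01 X138.308 Y91.783 F1910
M5
G0 X97.015 Y24.768
M3 S889
G01 X103.579 Y26.517 F575
G01 X109.040 Y22.475
G01 X109.284 Y15.686
G01 X104.129 Y11.262
G01 X97.455 Y12.534
G01 X94.289 Y18.545
G01 X97.015 Y24.768
M5
G0 X0.000 Y0.000

viewBox `0 0 169.159 152.246` with mm width/height → 1 unit = 1 mm. Flip: y_m = 152.246 − y_svg.

**Shape 1** — `<rect>` rectangle, stroke `#000000` → score (S437, F1910). Machine vertices: (21.115,121.280) → (59.944,121.280) → (59.944,108.950) → (21.115,108.950) → (21.115,121.280). Closed: final G1 returns to the first vertex.

**Shape 2** — `<circle>` circle, stroke `#ff0000` → cut (S889, F575). Machine vertices: (82.642,74.756) → (81.581,78.717) → (78.681,81.617) → (74.720,82.678) → (70.759,81.617) → (67.859,78.717) → (66.798,74.756) → (67.859,70.795) → (70.759,67.895) → (74.720,66.834) → (78.681,67.895) → (81.581,70.795) → (82.642,74.756). Closed: final G1 returns to the first vertex.

**Shape 3** — `<polyline>` line segment, stroke `#0000ff` → engrave (S290, F3377). Machine vertices: (126.405,106.462) → (140.659,109.068). Open path.

**Shape 4** — `<circle>` circle, stroke `#000000` → score (S437, F1910). Machine vertices: (23.686,104.190) → (22.935,106.993) → (20.883,109.045) → (18.080,109.796) → (15.277,109.045) → (13.225,106.993) → (12.474,104.190) → (13.225,101.387) → (15.277,99.335) → (18.080,98.584) → (20.883,99.335) → (22.935,101.387) → (23.686,104.190). Closed: final G1 returns to the first vertex.

**Shape 5** — `<path>` closed polygon, stroke `#000000` → score (S437, F1910). Machine vertices: (82.709,102.727) → (8.555,64.275) → (140.857,15.929) → (10.865,101.186) → (82.709,102.727). Closed: final G1 returns to the first vertex.

**Shape 6** — `<path>` open polyline, stroke `#000000` → score (S437, F1910). Machine vertices: (85.295,109.785) → (55.206,74.971) → (85.444,106.425) → (93.174,144.510) → (70.903,117.063). Open path.

**Shape 7** — `<polyline>` line segment, stroke `#000000` → score (S437, F1910). Machine vertices: (121.269,51.617) → (138.308,91.783). Open path.

**Shape 8** — `<path>` regular polygon, stroke `#ff0000` → cut (S889, F575). Machine vertices: (97.015,24.768) → (103.579,26.517) → (109.040,22.475) → (109.284,15.686) → (104.129,11.262) → (97.455,12.534) → (94.289,18.545) → (97.015,24.768). Closed: final G1 returns to the first vertex.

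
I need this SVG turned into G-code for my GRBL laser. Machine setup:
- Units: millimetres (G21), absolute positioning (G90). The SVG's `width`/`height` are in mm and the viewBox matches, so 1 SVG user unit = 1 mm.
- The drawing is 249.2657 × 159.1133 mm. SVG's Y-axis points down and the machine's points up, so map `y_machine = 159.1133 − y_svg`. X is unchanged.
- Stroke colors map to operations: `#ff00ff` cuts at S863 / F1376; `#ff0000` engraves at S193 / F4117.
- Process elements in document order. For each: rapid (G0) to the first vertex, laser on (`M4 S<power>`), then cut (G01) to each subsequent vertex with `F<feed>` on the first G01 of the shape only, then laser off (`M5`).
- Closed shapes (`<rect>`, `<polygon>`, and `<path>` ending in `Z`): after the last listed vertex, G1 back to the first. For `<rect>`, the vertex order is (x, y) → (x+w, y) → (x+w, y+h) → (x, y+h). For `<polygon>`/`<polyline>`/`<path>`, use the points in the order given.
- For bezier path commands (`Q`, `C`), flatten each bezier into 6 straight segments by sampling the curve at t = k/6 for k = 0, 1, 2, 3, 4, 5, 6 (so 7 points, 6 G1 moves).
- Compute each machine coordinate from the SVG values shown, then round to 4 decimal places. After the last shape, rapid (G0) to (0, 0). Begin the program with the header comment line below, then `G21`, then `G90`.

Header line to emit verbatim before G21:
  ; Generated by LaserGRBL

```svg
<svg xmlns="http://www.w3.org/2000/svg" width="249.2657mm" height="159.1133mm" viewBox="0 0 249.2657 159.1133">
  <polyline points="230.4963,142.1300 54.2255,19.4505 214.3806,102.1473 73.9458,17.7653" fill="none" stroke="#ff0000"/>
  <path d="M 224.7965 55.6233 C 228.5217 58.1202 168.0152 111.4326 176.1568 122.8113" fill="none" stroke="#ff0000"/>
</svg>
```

; Generated by LaserGRBL
G21
G90
G0 X230.4963 Y16.9833
M4 S193
G01 X54.2255 Y139.6628 F4117
G01 X214.3806 Y56.9660
G01 X73.9458 Y141.3480
M5
G0 X224.7965 Y103.4900
M4 S193
G01 X221.9216 Y98.4363 F4117
G01 X212.0326 Y87.4898
G01 X198.8205 Y73.2267
G01 X185.9764 Y58.2234
G01 X177.1915 Y45.0564
G01 X176.1568 Y36.3020
M5
G0 X0.0000 Y0.0000

1 u = 1 mm; y_m = 159.1133 − y.

[1] `<polyline>` open polyline, #ff0000→engrave S193 F4117: (230.4963,16.9833) → (54.2255,139.6628) → (214.3806,56.9660) → (73.9458,141.3480)

[2] `<path>` cubic bezier, #ff0000→engrave S193 F4117: (224.7965,103.4900) → (221.9216,98.4363) → (212.0326,87.4898) → (198.8205,73.2267) → (185.9764,58.2234) → (177.1915,45.0564) → (176.1568,36.3020)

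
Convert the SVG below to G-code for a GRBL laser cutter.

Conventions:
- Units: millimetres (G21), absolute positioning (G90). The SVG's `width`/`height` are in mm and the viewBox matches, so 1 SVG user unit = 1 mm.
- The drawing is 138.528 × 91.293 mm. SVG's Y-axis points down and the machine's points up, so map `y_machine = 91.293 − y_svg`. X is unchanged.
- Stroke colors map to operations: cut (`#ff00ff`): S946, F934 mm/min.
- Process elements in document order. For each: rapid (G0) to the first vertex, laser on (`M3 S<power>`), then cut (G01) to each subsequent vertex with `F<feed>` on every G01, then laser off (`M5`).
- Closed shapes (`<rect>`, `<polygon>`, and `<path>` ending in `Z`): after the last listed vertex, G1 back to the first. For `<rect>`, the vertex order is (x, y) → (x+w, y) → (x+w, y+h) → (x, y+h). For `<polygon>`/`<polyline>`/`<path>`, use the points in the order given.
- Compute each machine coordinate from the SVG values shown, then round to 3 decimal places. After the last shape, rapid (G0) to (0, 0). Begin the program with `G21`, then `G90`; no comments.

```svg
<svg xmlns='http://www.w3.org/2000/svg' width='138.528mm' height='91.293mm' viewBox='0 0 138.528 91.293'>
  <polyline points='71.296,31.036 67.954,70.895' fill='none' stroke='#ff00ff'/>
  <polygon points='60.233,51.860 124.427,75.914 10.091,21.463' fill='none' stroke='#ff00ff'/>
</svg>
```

1 u = 1 mm; y_m = 91.293 − y.

[1] `<polyline>` line segment, #ff00ff→cut S946 F934: (71.296,60.257) → (67.954,20.398)

[2] `<polygon>` closed polygon, #ff00ff→cut S946 F934: (60.233,39.433) → (124.427,15.379) → (10.091,69.830) → (60.233,39.433) (closed)

G21
G90
G0 X71.296 Y60.257
M3 S946
G01 X67.954 Y20.398 F934
M5
G0 X60.233 Y39.433
M3 S946
G01 X124.427 Y15.379 F934
G01 X10.091 Y69.830 F934
G01 X60.233 Y39.433 F934
M5
G0 X0.000 Y0.000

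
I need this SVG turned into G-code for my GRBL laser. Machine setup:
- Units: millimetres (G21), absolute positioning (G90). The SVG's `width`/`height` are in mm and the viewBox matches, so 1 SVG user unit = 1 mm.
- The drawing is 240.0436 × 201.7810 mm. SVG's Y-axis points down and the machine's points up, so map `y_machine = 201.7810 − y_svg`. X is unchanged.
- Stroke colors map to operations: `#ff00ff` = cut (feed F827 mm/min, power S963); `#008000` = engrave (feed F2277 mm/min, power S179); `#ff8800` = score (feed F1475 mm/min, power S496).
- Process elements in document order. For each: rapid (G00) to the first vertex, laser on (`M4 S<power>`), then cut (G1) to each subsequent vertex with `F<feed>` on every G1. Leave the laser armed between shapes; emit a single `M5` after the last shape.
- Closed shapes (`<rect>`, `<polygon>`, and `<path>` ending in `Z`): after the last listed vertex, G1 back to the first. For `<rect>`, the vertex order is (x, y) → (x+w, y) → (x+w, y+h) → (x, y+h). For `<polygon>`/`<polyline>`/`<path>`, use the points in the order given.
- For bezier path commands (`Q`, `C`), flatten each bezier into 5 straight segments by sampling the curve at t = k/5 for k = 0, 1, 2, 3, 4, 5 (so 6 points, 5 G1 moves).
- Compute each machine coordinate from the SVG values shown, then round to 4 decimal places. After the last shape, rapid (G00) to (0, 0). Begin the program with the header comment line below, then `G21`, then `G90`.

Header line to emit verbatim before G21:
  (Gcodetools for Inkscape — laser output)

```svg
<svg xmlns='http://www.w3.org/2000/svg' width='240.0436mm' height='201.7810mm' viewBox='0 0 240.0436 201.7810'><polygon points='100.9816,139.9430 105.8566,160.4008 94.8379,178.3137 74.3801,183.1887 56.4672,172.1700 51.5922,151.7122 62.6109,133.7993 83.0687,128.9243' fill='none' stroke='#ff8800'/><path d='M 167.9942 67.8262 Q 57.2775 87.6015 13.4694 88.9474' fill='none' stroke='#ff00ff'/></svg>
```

1 u = 1 mm; y_m = 201.7810 − y.

[1] `<polygon>` regular polygon, #ff8800→score S496 F1475: (100.9816,61.8380) → (105.8566,41.3802) → (94.8379,23.4673) → (74.3801,18.5923) → (56.4672,29.6110) → (51.5922,50.0688) → (62.6109,67.9817) → (83.0687,72.8567) → (100.9816,61.8380) (closed)

[2] `<path>` quadratic bezier, #ff00ff→cut S963 F827: (167.9942,133.9548) → (126.3839,126.7819) → (90.1262,121.0833) → (59.2213,116.8590) → (33.6690,114.1091) → (13.4694,112.8336)

(Gcodetools for Inkscape — laser output)
G21
G90
G00 X100.9816 Y61.8380
M4 S496
G1 X105.8566 Y41.3802 F1475
G1 X94.8379 Y23.4673 F1475
G1 X74.3801 Y18.5923 F1475
G1 X56.4672 Y29.6110 F1475
G1 X51.5922 Y50.0688 F1475
G1 X62.6109 Y67.9817 F1475
G1 X83.0687 Y72.8567 F1475
G1 X100.9816 Y61.8380 F1475
G00 X167.9942 Y133.9548
M4 S963
G1 X126.3839 Y126.7819 F827
G1 X90.1262 Y121.0833 F827
G1 X59.2213 Y116.8590 F827
G1 X33.6690 Y114.1091 F827
G1 X13.4694 Y112.8336 F827
M5
G00 X0.0000 Y0.0000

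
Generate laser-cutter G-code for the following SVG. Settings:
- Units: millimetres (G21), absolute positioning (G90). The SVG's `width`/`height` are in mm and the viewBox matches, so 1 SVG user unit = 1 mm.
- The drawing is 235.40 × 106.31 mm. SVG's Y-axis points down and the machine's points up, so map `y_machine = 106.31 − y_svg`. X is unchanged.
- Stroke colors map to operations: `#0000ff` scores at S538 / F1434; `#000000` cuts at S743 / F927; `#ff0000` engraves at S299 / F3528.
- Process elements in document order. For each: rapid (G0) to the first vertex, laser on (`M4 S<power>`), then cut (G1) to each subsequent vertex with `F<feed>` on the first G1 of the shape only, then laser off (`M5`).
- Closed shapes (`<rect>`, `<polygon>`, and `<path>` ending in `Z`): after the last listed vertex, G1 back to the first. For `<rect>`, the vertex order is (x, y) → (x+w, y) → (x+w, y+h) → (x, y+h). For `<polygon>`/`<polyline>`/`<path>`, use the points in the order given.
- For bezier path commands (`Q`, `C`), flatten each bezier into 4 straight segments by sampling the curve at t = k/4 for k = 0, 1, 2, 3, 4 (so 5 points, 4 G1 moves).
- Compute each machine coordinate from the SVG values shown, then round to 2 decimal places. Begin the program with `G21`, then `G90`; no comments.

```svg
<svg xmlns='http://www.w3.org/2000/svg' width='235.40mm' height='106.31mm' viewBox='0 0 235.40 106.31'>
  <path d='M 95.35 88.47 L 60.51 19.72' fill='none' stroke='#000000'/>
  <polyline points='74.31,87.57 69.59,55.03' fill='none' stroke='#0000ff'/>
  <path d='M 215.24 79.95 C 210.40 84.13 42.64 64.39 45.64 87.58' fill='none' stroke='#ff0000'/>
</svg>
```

viewBox `0 0 235.40 106.31` with mm width/height → 1 unit = 1 mm. Flip: y_m = 106.31 − y_svg.

**Shape 1** — `<path>` line segment, stroke `#000000` → cut (S743, F927). Machine vertices: (95.35,17.84) → (60.51,86.59). Open path.

**Shape 2** — `<polyline>` line segment, stroke `#0000ff` → score (S538, F1434). Machine vertices: (74.31,18.74) → (69.59,51.28). Open path.

**Shape 3** — `<path>` cubic bezier, stroke `#ff0000` → engrave (S299, F3528). Control points (SVG): P0=(215.24,79.95), P1=(210.40,84.13), P2=(42.64,64.39), P3=(45.64,87.58); sampled at t=k/4. Machine vertices: (215.24,26.36) → (186.28,26.67) → (127.50,29.67) → (70.19,29.12) → (45.64,18.73). Open path.

G21
G90
G0 X95.35 Y17.84
M4 S743
G1 X60.51 Y86.59 F927
M5
G0 X74.31 Y18.74
M4 S538
G1 X69.59 Y51.28 F1434
M5
G0 X215.24 Y26.36
M4 S299
G1 X186.28 Y26.67 F3528
G1 X127.50 Y29.67
G1 X70.19 Y29.12
G1 X45.64 Y18.73
M5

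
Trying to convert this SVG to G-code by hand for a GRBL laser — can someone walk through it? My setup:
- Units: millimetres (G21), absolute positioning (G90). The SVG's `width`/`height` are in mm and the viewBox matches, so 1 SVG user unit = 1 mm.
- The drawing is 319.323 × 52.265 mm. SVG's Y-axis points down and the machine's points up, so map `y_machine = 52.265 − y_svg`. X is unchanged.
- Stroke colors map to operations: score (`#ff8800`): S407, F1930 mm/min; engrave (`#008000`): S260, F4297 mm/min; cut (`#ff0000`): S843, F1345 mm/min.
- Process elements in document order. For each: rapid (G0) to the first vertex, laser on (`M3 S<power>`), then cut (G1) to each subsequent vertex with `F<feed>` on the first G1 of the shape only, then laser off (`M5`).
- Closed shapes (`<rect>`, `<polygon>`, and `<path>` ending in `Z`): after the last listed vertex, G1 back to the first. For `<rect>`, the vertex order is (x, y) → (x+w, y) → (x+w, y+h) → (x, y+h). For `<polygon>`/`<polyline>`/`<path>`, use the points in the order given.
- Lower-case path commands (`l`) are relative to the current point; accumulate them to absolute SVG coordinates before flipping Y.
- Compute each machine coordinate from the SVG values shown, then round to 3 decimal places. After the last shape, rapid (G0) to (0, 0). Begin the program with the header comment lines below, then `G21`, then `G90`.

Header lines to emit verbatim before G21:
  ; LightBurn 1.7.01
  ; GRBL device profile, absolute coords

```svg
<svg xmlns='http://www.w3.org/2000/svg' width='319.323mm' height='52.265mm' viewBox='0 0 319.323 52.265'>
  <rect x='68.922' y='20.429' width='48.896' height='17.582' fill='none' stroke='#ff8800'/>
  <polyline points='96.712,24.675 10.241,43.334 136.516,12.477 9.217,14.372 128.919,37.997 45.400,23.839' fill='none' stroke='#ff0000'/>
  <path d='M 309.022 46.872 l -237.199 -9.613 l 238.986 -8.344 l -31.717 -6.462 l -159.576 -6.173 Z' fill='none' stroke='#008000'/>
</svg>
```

Since the viewBox matches the mm dimensions, user units are millimetres directly. The only transform is the Y-flip y_m = 52.265 − y_svg.

Shape 1 is a rectangle drawn with `<rect>`. Its stroke #ff8800 means score at S407, F1930. After flipping Y the toolpath is (68.922,31.836) → (117.818,31.836) → (117.818,14.254) → (68.922,14.254) → (68.922,31.836), returning to the start.

Shape 2 is a open polyline drawn with `<polyline>`. Its stroke #ff0000 means cut at S843, F1345. After flipping Y the toolpath is (96.712,27.590) → (10.241,8.931) → (136.516,39.788) → (9.217,37.893) → (128.919,14.268) → (45.400,28.426).

Shape 3 is a closed polygon drawn with `<path>`. Its stroke #008000 means engrave at S260, F4297. After flipping Y the toolpath is (309.022,5.393) → (71.823,15.006) → (310.809,23.350) → (279.092,29.812) → (119.516,35.985) → (309.022,5.393), returning to the start.

; LightBurn 1.7.01
; GRBL device profile, absolute coords
G21
G90
G0 X68.922 Y31.836
M3 S407
G1 X117.818 Y31.836 F1930
G1 X117.818 Y14.254
G1 X68.922 Y14.254
G1 X68.922 Y31.836
M5
G0 X96.712 Y27.590
M3 S843
G1 X10.241 Y8.931 F1345
G1 X136.516 Y39.788
G1 X9.217 Y37.893
G1 X128.919 Y14.268
G1 X45.400 Y28.426
M5
G0 X309.022 Y5.393
M3 S260
G1 X71.823 Y15.006 F4297
G1 X310.809 Y23.350
G1 X279.092 Y29.812
G1 X119.516 Y35.985
G1 X309.022 Y5.393
M5
G0 X0.000 Y0.000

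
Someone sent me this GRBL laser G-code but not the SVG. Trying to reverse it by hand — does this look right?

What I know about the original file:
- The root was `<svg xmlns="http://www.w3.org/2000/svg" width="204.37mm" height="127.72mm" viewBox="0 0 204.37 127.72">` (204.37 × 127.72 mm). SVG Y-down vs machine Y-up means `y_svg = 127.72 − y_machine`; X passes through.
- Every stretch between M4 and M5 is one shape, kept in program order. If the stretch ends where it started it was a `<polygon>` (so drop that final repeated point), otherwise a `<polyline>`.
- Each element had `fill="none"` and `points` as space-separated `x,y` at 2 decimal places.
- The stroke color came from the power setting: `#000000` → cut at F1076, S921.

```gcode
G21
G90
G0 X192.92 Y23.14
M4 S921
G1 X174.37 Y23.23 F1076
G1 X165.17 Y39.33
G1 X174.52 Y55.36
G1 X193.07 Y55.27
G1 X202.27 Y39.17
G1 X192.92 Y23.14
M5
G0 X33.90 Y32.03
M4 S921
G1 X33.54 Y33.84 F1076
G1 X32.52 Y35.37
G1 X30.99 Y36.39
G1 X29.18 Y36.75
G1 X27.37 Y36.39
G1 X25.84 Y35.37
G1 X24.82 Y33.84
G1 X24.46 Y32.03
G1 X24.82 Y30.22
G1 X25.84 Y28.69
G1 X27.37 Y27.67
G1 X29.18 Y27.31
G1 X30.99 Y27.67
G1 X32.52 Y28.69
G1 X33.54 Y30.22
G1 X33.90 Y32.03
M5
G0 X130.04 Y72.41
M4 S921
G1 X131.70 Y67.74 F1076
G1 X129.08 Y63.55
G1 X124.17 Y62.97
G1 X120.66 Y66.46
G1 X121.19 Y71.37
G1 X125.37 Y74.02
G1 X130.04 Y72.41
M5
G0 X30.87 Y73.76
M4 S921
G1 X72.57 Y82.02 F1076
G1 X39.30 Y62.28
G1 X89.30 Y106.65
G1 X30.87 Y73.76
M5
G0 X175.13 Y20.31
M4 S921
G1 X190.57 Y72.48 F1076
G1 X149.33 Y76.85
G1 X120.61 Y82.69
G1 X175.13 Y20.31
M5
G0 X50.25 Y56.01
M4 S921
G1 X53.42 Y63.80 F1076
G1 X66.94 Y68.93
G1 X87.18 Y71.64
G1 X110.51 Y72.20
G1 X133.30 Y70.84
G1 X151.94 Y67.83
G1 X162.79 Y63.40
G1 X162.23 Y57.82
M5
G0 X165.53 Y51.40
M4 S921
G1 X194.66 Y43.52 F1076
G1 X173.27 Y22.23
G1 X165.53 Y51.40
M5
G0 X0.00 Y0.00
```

y_svg = 127.72 − y_m. Every run uses S921, so all elements get stroke `#000000` (cut).

[1] closed run; points: 192.92,104.58 174.37,104.49 165.17,88.39 174.52,72.36 193.07,72.45 202.27,88.55

[2] closed run; points: 33.90,95.69 33.54,93.88 32.52,92.35 30.99,91.33 29.18,90.97 27.37,91.33 25.84,92.35 24.82,93.88 24.46,95.69 24.82,97.50 25.84,99.03 27.37,100.05 29.18,100.41 30.99,100.05 32.52,99.03 33.54,97.50

[3] closed run; points: 130.04,55.31 131.70,59.98 129.08,64.17 124.17,64.75 120.66,61.26 121.19,56.35 125.37,53.70

[4] closed run; points: 30.87,53.96 72.57,45.70 39.30,65.44 89.30,21.07

[5] closed run; points: 175.13,107.41 190.57,55.24 149.33,50.87 120.61,45.03

[6] open run; points: 50.25,71.71 53.42,63.92 66.94,58.79 87.18,56.08 110.51,55.52 133.30,56.88 151.94,59.89 162.79,64.32 162.23,69.90

[7] closed run; points: 165.53,76.32 194.66,84.20 173.27,105.49

<svg xmlns="http://www.w3.org/2000/svg" width="204.37mm" height="127.72mm" viewBox="0 0 204.37 127.72">
  <polygon points="192.92,104.58 174.37,104.49 165.17,88.39 174.52,72.36 193.07,72.45 202.27,88.55" fill="none" stroke="#000000"/>
  <polygon points="33.90,95.69 33.54,93.88 32.52,92.35 30.99,91.33 29.18,90.97 27.37,91.33 25.84,92.35 24.82,93.88 24.46,95.69 24.82,97.50 25.84,99.03 27.37,100.05 29.18,100.41 30.99,100.05 32.52,99.03 33.54,97.50" fill="none" stroke="#000000"/>
  <polygon points="130.04,55.31 131.70,59.98 129.08,64.17 124.17,64.75 120.66,61.26 121.19,56.35 125.37,53.70" fill="none" stroke="#000000"/>
  <polygon points="30.87,53.96 72.57,45.70 39.30,65.44 89.30,21.07" fill="none" stroke="#000000"/>
  <polygon points="175.13,107.41 190.57,55.24 149.33,50.87 120.61,45.03" fill="none" stroke="#000000"/>
  <polyline points="50.25,71.71 53.42,63.92 66.94,58.79 87.18,56.08 110.51,55.52 133.30,56.88 151.94,59.89 162.79,64.32 162.23,69.90" fill="none" stroke="#000000"/>
  <polygon points="165.53,76.32 194.66,84.20 173.27,105.49" fill="none" stroke="#000000"/>
</svg>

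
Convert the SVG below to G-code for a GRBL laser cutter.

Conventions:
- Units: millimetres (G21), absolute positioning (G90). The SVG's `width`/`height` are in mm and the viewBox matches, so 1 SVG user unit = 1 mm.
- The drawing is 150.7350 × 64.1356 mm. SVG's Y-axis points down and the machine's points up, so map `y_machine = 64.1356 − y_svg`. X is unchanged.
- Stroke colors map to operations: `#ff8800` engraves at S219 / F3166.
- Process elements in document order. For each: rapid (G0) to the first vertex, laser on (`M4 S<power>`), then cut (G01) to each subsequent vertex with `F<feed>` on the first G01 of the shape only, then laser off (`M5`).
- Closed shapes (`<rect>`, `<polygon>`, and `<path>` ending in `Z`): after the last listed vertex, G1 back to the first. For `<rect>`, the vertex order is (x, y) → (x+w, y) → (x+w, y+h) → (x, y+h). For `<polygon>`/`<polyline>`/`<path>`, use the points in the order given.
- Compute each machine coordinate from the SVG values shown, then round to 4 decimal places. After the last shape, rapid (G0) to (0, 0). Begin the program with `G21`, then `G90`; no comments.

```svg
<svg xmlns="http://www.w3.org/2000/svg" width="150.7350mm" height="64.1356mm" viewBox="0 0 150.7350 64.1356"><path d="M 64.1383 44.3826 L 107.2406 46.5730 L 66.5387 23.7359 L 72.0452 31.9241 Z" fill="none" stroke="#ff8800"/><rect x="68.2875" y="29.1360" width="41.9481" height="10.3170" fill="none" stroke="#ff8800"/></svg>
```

G21
G90
G0 X64.1383 Y19.7530
M4 S219
G01 X107.2406 Y17.5626 F3166
G01 X66.5387 Y40.3997
G01 X72.0452 Y32.2115
G01 X64.1383 Y19.7530
M5
G0 X68.2875 Y34.9996
M4 S219
G01 X110.2356 Y34.9996 F3166
G01 X110.2356 Y24.6826
G01 X68.2875 Y24.6826
G01 X68.2875 Y34.9996
M5
G0 X0.0000 Y0.0000

viewBox `0 0 150.7350 64.1356` with mm width/height → 1 unit = 1 mm. Flip: y_m = 64.1356 − y_svg.

**Shape 1** — `<path>` closed polygon, stroke `#ff8800` → engrave (S219, F3166). Machine vertices: (64.1383,19.7530) → (107.2406,17.5626) → (66.5387,40.3997) → (72.0452,32.2115) → (64.1383,19.7530). Closed: final G1 returns to the first vertex.

**Shape 2** — `<rect>` rectangle, stroke `#ff8800` → engrave (S219, F3166). Machine vertices: (68.2875,34.9996) → (110.2356,34.9996) → (110.2356,24.6826) → (68.2875,24.6826) → (68.2875,34.9996). Closed: final G1 returns to the first vertex.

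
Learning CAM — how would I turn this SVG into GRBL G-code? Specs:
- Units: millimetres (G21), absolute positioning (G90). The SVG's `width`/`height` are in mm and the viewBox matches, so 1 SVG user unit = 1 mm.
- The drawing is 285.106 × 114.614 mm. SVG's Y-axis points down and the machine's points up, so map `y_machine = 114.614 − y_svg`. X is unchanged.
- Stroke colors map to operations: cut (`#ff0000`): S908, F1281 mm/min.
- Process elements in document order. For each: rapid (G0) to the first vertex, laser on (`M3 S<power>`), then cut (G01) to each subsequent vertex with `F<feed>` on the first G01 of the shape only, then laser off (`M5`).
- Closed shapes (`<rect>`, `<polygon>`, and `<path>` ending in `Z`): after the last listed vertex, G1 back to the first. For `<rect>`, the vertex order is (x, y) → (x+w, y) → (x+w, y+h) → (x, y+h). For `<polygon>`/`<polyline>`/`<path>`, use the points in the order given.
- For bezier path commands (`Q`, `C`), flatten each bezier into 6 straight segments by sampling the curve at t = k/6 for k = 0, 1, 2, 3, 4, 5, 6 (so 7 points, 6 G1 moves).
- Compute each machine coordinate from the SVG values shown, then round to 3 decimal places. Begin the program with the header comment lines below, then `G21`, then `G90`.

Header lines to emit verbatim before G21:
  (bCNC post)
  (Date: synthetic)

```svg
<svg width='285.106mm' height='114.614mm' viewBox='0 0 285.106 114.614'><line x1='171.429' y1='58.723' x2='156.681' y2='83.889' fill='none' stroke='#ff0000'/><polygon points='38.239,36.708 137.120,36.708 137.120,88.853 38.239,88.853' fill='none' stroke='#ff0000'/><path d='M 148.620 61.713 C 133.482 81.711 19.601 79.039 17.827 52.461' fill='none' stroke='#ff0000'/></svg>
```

(bCNC post)
(Date: synthetic)
G21
G90
G0 X171.429 Y55.891
M3 S908
G01 X156.681 Y30.725 F1281
M5
G0 X38.239 Y77.906
M3 S908
G01 X137.120 Y77.906 F1281
G01 X137.120 Y25.761
G01 X38.239 Y25.761
G01 X38.239 Y77.906
M5
G0 X148.620 Y52.901
M3 S908
G01 X133.799 Y44.797 F1281
G01 X108.377 Y40.505
G01 X78.212 Y40.061
G01 X49.161 Y43.498
G01 X27.080 Y50.850
G01 X17.827 Y62.153
M5

Since the viewBox matches the mm dimensions, user units are millimetres directly. The only transform is the Y-flip y_m = 114.614 − y_svg.

Shape 1 is a line segment drawn with `<line>`. Its stroke #ff0000 means cut at S908, F1281. After flipping Y the toolpath is (171.429,55.891) → (156.681,30.725).

Shape 2 is a rectangle drawn with `<polygon>`. Its stroke #ff0000 means cut at S908, F1281. After flipping Y the toolpath is (38.239,77.906) → (137.120,77.906) → (137.120,25.761) → (38.239,25.761) → (38.239,77.906), returning to the start.

Shape 3 is a cubic bezier drawn with `<path>`. Its stroke #ff0000 means cut at S908, F1281. After flipping Y the toolpath is (148.620,52.901) → (133.799,44.797) → (108.377,40.505) → (78.212,40.061) → (49.161,43.498) → (27.080,50.850) → (17.827,62.153).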